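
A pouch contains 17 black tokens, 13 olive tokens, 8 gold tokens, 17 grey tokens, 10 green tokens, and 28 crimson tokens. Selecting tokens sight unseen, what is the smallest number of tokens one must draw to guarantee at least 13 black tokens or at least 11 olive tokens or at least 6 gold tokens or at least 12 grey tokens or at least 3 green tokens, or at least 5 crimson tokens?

45

The worst case stops just short of every target: 12 black, 10 olive, 5 gold, 11 grey, 2 green, 4 crimson — 12 + 10 + 5 + 11 + 2 + 4 = 44 tokens.
One more token must push some color to its target, so 44 + 1 = 45.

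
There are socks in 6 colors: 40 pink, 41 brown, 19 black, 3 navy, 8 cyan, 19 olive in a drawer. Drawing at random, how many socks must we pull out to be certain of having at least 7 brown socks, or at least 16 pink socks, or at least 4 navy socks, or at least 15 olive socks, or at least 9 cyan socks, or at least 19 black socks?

65

The worst case stops just short of every target: 15 pink, 6 brown, 18 black, 3 navy, 8 cyan, 14 olive — 15 + 6 + 18 + 3 + 8 + 14 = 64 socks.
One more sock must push some color to its target, so 64 + 1 = 65.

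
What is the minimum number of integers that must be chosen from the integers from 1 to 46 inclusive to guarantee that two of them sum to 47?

24

Partition {1, …, 46} into 23 pairs: {1,46}, {2,45}, …, {23,24}.
Choosing 23 integers — say the integers 1 through 23 — takes one from each pair and avoids the property.
Choosing 24 forces two into the same pair by pigeonhole, and those sum to 47. So 24.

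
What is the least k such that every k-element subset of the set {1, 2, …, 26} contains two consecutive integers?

Partition {1, …, 26} into 13 pairs: {1,2}, {3,4}, …, {25,26}.
Choosing 13 integers — say the 13 even numbers 2, 4, …, 26 — takes one from each pair and avoids the property.
Choosing 14 forces two into the same pair by pigeonhole, and those are consecutive. So 14.

14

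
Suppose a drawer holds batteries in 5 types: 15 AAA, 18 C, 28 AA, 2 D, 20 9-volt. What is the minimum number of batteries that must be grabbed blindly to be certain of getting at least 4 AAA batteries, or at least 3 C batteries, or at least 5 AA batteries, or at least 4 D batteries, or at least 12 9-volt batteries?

The worst case stops just short of every target: 3 AAA, 2 C, 4 AA, all 2 D, 11 9-volt — 3 + 2 + 4 + 2 + 11 = 22 batteries.
One more battery must push some type to its target, so 22 + 1 = 23.

23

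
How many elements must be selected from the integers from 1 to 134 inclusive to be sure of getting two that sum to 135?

68

Partition {1, …, 134} into 67 pairs: {1,134}, {2,133}, …, {67,68}.
Choosing 67 integers — say the integers 1 through 67 — takes one from each pair and avoids the property.
Choosing 68 forces two into the same pair by pigeonhole, and those sum to 135. So 68.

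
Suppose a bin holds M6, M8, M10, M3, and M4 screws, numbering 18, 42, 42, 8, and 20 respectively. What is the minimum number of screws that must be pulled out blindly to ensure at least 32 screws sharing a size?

109

In the worst case we take at most 31 of each size, but all 18 M6, all 8 M3, and all 20 M4 (fewer than 31), giving 18 + 31 + 31 + 8 + 20 = 108.
One more screw then forces some size to 32, so 108 + 1 = 109.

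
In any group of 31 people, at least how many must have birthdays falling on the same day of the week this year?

If each of the 7 days of the week held at most 4, the total would be at most 7 × 4 = 28 < 31, a contradiction.
So at least one holds ⌈31/7⌉ = 5.

5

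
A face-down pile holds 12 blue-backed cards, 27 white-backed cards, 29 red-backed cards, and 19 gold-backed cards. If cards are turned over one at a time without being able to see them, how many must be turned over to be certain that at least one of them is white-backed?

61

The worst case draws every non-white-backed card first: 12 + 29 + 19 = 60.
The next draw is then forced to be white-backed, giving 60 + 1 = 61.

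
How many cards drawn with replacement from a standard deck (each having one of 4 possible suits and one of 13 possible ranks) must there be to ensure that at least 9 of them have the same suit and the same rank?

There are 4 × 13 = 52 (suit, rank) combinations acting as pigeonholes.
With 52 × 8 = 416 cards drawn with replacement from a standard deck we could place exactly 8 in each, with no (suit, rank) pair reaching 9.
One more forces some (suit, rank) pair to hold 9, so 416 + 1 = 417.

417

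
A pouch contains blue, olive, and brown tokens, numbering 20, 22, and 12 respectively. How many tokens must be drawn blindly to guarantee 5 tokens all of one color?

13

The worst case takes 4 tokens of each color without reaching 5 of any: 3 × 4 = 12.
The next token must bring some color to 5, so 12 + 1 = 13.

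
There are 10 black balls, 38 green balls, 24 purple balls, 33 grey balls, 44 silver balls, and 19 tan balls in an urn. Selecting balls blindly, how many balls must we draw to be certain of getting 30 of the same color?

In the worst case we take at most 29 of each color, but all 10 black, all 24 purple, and all 19 tan (fewer than 29), giving 10 + 29 + 24 + 29 + 29 + 19 = 140.
One more ball then forces some color to 30, so 140 + 1 = 141.

141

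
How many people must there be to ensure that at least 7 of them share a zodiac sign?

73

There are 12 zodiac signs acting as pigeonholes.
With 12 × 6 = 72 people we could place exactly 6 in each, with no class reaching 7.
One more forces some class to hold 7, so 72 + 1 = 73.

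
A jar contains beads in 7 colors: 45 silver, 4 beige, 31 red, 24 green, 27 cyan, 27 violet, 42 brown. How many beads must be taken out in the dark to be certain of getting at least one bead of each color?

197

The hardest color to obtain is beige: we could draw every other bead first — 200 − 4 = 196 beads — without a single beige one.
The next draw must be beige, so 196 + 1 = 197.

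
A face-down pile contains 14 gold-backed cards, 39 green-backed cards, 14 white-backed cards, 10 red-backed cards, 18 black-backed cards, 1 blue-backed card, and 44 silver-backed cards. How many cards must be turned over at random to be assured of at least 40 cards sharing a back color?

136

Treat the 7 back colors as pigeonholes.
In the worst case we take at most 39 of each back color, but all 14 gold-backed, all 14 white-backed, all 10 red-backed, all 18 black-backed, and all 1 blue-backed (fewer than 39), giving 14 + 39 + 14 + 10 + 18 + 1 + 39 = 135.
One more card then forces some back color to 40, so 135 + 1 = 136.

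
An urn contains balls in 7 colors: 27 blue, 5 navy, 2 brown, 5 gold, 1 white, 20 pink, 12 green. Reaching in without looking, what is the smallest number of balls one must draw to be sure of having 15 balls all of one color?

54

Treat the 7 colors as pigeonholes.
In the worst case we take at most 14 of each color, but all 5 navy, all 2 brown, all 5 gold, all 1 white, and all 12 green (fewer than 14), giving 14 + 5 + 2 + 5 + 1 + 14 + 12 = 53.
One more ball then forces some color to 15, so 53 + 1 = 54.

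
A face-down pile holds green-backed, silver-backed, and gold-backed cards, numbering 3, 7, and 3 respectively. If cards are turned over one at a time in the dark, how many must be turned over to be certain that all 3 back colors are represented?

The hardest back color to obtain is green-backed: we could draw every other card first — 13 − 3 = 10 cards — without a single green-backed one.
The next draw must be green-backed, so 10 + 1 = 11.

11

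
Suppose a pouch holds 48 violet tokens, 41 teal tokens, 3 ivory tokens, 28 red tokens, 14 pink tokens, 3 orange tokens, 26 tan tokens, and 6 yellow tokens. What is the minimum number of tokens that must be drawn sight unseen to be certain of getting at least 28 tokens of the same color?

134

In the worst case we take at most 27 of each color, but all 3 ivory, all 14 pink, all 3 orange, all 26 tan, and all 6 yellow (fewer than 27), giving 27 + 27 + 3 + 27 + 14 + 3 + 26 + 6 = 133.
One more token then forces some color to 28, so 133 + 1 = 134.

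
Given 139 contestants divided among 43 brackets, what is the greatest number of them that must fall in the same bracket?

4

If each of the 43 brackets held at most 3, the total would be at most 43 × 3 = 129 < 139, a contradiction.
So at least one holds ⌈139/43⌉ = 4.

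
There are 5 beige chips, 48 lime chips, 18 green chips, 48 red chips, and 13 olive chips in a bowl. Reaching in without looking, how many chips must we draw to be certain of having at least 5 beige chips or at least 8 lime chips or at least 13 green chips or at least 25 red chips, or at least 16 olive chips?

61

Each of the 5 colors has its own threshold; avoid all of them simultaneously.
The worst case stops just short of every target: 4 beige, 7 lime, 12 green, 24 red, all 13 olive — 4 + 7 + 12 + 24 + 13 = 60 chips.
One more chip must push some color to its target, so 60 + 1 = 61.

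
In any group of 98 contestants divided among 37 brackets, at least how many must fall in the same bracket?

The 98 contestants fall into 37 brackets.
If each of the 37 brackets held at most 2, the total would be at most 37 × 2 = 74 < 98, a contradiction.
So at least one holds ⌈98/37⌉ = 3.

3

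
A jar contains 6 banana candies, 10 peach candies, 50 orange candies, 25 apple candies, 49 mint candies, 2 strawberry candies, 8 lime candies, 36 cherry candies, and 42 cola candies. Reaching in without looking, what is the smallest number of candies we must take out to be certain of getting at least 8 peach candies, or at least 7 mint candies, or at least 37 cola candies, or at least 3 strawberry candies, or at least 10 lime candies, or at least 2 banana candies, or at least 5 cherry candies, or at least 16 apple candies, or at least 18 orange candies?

97

Each of the 9 flavors has its own threshold; avoid all of them simultaneously.
The worst case stops just short of every target: 1 banana, 7 peach, 17 orange, 15 apple, 6 mint, 2 strawberry, all 8 lime, 4 cherry, 36 cola — 1 + 7 + 17 + 15 + 6 + 2 + 8 + 4 + 36 = 96 candies.
One more candy must push some flavor to its target, so 96 + 1 = 97.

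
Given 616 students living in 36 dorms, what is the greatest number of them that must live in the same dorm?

If each of the 36 dorms held at most 17, the total would be at most 36 × 17 = 612 < 616, a contradiction.
So at least one holds ⌈616/36⌉ = 18.

18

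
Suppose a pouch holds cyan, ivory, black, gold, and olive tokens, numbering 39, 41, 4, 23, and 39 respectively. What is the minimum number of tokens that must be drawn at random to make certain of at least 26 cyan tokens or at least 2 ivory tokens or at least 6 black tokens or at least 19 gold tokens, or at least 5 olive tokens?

53

The worst case stops just short of every target: 25 cyan, 1 ivory, all 4 black, 18 gold, 4 olive — 25 + 1 + 4 + 18 + 4 = 52 tokens.
One more token must push some color to its target, so 52 + 1 = 53.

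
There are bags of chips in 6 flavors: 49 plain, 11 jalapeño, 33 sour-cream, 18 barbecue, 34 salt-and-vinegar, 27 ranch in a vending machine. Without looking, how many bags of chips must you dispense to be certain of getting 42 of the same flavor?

Treat the 6 flavors as pigeonholes.
In the worst case we take at most 41 of each flavor, but all 11 jalapeño, all 33 sour-cream, all 18 barbecue, all 34 salt-and-vinegar, and all 27 ranch (fewer than 41), giving 41 + 11 + 33 + 18 + 34 + 27 = 164.
One more bag of chips then forces some flavor to 42, so 164 + 1 = 165.

165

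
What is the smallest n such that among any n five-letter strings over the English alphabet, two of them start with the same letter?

27

There are 26 possible first letters acting as pigeonholes.
With 26 five-letter strings over the English alphabet we could place one in each, avoiding any repeat.
One more forces some class to hold 2, so 26 + 1 = 27.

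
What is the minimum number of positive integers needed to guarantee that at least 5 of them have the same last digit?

41

There are 10 possible last digits acting as pigeonholes.
With 10 × 4 = 40 positive integers we could place exactly 4 in each, with no class reaching 5.
One more forces some class to hold 5, so 40 + 1 = 41.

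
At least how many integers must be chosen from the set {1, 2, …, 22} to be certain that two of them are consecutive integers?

Partition {1, …, 22} into 11 pairs: {1,2}, {3,4}, …, {21,22}.
Choosing 11 integers — say the 11 even numbers 2, 4, …, 22 — takes one from each pair and avoids the property.
Choosing 12 forces two into the same pair by pigeonhole, and those are consecutive. So 12.

12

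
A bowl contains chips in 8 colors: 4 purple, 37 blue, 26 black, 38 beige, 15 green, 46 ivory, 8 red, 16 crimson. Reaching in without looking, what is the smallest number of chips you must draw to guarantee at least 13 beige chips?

The worst case draws every non-beige chip first: 4 + 37 + 26 + 15 + 46 + 8 + 16 = 152.
The next 13 draws are then forced to be beige, giving 152 + 13 = 165.

165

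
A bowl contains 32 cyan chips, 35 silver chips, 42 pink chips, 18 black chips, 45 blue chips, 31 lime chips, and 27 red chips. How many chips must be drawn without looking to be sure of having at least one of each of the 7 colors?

213

The hardest color to obtain is black: we could draw every other chip first — 230 − 18 = 212 chips — without a single black one.
The next draw must be black, so 212 + 1 = 213.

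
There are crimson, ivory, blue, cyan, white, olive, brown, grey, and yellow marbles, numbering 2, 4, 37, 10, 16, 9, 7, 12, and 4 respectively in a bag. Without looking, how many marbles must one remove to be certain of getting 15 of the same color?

In the worst case we take at most 14 of each color, but all 2 crimson, all 4 ivory, all 10 cyan, all 9 olive, all 7 brown, all 12 grey, and all 4 yellow (fewer than 14), giving 2 + 4 + 14 + 10 + 14 + 9 + 7 + 12 + 4 = 76.
One more marble then forces some color to 15, so 76 + 1 = 77.

77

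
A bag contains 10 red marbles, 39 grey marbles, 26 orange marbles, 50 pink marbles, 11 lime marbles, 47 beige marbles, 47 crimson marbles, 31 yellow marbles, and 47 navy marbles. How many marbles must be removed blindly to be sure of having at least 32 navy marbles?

The worst case draws every non-navy marble first: 10 + 39 + 26 + 50 + 11 + 47 + 47 + 31 = 261.
The next 32 draws are then forced to be navy, giving 261 + 32 = 293.

293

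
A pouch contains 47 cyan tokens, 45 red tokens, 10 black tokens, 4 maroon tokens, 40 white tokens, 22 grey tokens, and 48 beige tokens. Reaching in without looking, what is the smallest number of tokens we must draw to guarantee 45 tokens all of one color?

209

In the worst case we take at most 44 of each color, but all 10 black, all 4 maroon, all 40 white, and all 22 grey (fewer than 44), giving 44 + 44 + 10 + 4 + 40 + 22 + 44 = 208.
One more token then forces some color to 45, so 208 + 1 = 209.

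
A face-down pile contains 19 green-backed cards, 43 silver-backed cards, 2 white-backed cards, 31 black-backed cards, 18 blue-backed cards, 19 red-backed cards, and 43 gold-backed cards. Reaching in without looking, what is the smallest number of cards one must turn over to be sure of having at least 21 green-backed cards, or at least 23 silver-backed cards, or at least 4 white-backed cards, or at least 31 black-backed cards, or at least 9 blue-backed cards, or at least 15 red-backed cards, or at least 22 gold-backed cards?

117

The worst case stops just short of every target: all 19 green-backed, 22 silver-backed, all 2 white-backed, 30 black-backed, 8 blue-backed, 14 red-backed, 21 gold-backed — 19 + 22 + 2 + 30 + 8 + 14 + 21 = 116 cards.
One more card must push some back color to its target, so 116 + 1 = 117.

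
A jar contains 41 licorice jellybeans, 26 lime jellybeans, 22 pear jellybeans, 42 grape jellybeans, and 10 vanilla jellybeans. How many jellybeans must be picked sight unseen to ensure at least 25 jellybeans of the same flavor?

105

In the worst case we take at most 24 of each flavor, but all 22 pear and all 10 vanilla (fewer than 24), giving 24 + 24 + 22 + 24 + 10 = 104.
One more jellybean then forces some flavor to 25, so 104 + 1 = 105.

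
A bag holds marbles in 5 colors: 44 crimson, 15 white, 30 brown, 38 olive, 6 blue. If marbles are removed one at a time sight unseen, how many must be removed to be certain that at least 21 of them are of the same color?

82

In the worst case we take at most 20 of each color, but all 15 white and all 6 blue (fewer than 20), giving 20 + 15 + 20 + 20 + 6 = 81.
One more marble then forces some color to 21, so 81 + 1 = 82.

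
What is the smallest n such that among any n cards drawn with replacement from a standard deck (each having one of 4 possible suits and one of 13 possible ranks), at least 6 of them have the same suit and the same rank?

There are 4 × 13 = 52 (suit, rank) combinations acting as pigeonholes.
With 52 × 5 = 260 cards drawn with replacement from a standard deck we could place exactly 5 in each, with no (suit, rank) pair reaching 6.
One more forces some (suit, rank) pair to hold 6, so 260 + 1 = 261.

261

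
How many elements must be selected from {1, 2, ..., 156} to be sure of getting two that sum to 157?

Partition {1, …, 156} into 78 pairs: {1,156}, {2,155}, …, {78,79}.
Choosing 78 integers — say the integers 1 through 78 — takes one from each pair and avoids the property.
Choosing 79 forces two into the same pair by pigeonhole, and those sum to 157. So 79.

79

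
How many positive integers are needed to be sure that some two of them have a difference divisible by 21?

Two integers differ by a multiple of 21 exactly when they share a remainder mod 21.
There are 21 residue classes mod 21, so 21 integers can all lie in distinct classes.
One more integer must repeat a residue, giving a difference divisible by 21. So n = 21 + 1 = 22.

22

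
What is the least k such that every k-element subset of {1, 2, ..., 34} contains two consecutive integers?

Partition {1, …, 34} into 17 pairs: {1,2}, {3,4}, …, {33,34}.
Choosing 17 integers — say the 17 even numbers 2, 4, …, 34 — takes one from each pair and avoids the property.
Choosing 18 forces two into the same pair by pigeonhole, and those are consecutive. So 18.

18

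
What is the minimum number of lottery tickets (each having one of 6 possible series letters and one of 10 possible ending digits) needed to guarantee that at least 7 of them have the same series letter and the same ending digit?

There are 6 × 10 = 60 (series letter, ending digit) combinations acting as pigeonholes.
With 60 × 6 = 360 lottery tickets we could place exactly 6 in each, with no (series letter, ending digit) pair reaching 7.
One more forces some (series letter, ending digit) pair to hold 7, so 360 + 1 = 361.

361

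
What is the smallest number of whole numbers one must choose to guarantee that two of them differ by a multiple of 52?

Two integers differ by a multiple of 52 exactly when they share a remainder mod 52.
There are 52 residue classes mod 52, so 52 integers can all lie in distinct classes.
One more integer must repeat a residue, giving a difference divisible by 52. So n = 52 + 1 = 53.

53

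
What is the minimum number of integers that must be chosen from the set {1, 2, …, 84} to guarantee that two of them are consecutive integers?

Partition {1, …, 84} into 42 pairs: {1,2}, {3,4}, …, {83,84}.
Choosing 42 integers — say the 42 even numbers 2, 4, …, 84 — takes one from each pair and avoids the property.
Choosing 43 forces two into the same pair by pigeonhole, and those are consecutive. So 43.

43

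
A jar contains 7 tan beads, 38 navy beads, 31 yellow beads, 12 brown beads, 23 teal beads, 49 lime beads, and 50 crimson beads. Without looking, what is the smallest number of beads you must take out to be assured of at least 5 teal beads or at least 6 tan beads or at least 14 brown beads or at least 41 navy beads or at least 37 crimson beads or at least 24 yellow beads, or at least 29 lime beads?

147

The worst case stops just short of every target: 5 tan, all 38 navy, 23 yellow, all 12 brown, 4 teal, 28 lime, 36 crimson — 5 + 38 + 23 + 12 + 4 + 28 + 36 = 146 beads.
One more bead must push some color to its target, so 146 + 1 = 147.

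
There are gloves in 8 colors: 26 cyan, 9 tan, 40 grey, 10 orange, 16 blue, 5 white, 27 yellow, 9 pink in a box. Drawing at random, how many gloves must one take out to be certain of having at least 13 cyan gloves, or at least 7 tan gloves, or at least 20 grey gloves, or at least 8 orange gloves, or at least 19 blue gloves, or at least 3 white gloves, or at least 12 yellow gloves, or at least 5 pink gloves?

Each of the 8 colors has its own threshold; avoid all of them simultaneously.
The worst case stops just short of every target: 12 cyan, 6 tan, 19 grey, 7 orange, all 16 blue, 2 white, 11 yellow, 4 pink — 12 + 6 + 19 + 7 + 16 + 2 + 11 + 4 = 77 gloves.
One more glove must push some color to its target, so 77 + 1 = 78.

78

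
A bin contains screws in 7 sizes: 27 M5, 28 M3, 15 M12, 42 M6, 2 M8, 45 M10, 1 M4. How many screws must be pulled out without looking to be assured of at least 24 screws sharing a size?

In the worst case we take at most 23 of each size, but all 15 M12, all 2 M8, and all 1 M4 (fewer than 23), giving 23 + 23 + 15 + 23 + 2 + 23 + 1 = 110.
One more screw then forces some size to 24, so 110 + 1 = 111.

111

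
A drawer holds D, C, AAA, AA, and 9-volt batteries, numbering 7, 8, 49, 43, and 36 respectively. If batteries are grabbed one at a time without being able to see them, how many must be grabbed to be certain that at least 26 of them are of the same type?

In the worst case we take at most 25 of each type, but all 7 D and all 8 C (fewer than 25), giving 7 + 8 + 25 + 25 + 25 = 90.
One more battery then forces some type to 26, so 90 + 1 = 91.

91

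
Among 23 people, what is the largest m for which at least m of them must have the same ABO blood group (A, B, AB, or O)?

6

There are 4 ABO blood groups, which serve as the pigeonholes.
If each of the 4 ABO blood groups held at most 5, the total would be at most 4 × 5 = 20 < 23, a contradiction.
So at least one holds ⌈23/4⌉ = 6.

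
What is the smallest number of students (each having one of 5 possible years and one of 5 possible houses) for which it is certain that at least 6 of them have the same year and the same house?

There are 5 × 5 = 25 (year, house) combinations acting as pigeonholes.
With 25 × 5 = 125 students we could place exactly 5 in each, with no (year, house) pair reaching 6.
One more forces some (year, house) pair to hold 6, so 125 + 1 = 126.

126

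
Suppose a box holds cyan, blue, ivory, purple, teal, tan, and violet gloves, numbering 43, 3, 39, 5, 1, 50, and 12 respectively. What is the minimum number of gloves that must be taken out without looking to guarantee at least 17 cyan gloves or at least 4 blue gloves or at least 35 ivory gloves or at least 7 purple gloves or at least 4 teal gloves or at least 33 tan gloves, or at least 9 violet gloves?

The worst case stops just short of every target: 16 cyan, 3 blue, 34 ivory, all 5 purple, all 1 teal, 32 tan, 8 violet — 16 + 3 + 34 + 5 + 1 + 32 + 8 = 99 gloves.
One more glove must push some color to its target, so 99 + 1 = 100.

100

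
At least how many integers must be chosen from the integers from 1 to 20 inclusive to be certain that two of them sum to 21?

Partition {1, …, 20} into 10 pairs: {1,20}, {2,19}, …, {10,11}.
Choosing 10 integers — say the integers 1 through 10 — takes one from each pair and avoids the property.
Choosing 11 forces two into the same pair by pigeonhole, and those sum to 21. So 11.

11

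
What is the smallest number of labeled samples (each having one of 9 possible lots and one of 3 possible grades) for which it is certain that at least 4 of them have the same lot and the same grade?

There are 9 × 3 = 27 (lot, grade) combinations acting as pigeonholes.
With 27 × 3 = 81 labeled samples we could place exactly 3 in each, with no (lot, grade) pair reaching 4.
One more forces some (lot, grade) pair to hold 4, so 81 + 1 = 82.

82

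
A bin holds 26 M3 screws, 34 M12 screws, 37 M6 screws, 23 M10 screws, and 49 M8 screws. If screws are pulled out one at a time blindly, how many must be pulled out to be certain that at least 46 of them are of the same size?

Treat the 5 sizes as pigeonholes.
In the worst case we take at most 45 of each size, but all 26 M3, all 34 M12, all 37 M6, and all 23 M10 (fewer than 45), giving 26 + 34 + 37 + 23 + 45 = 165.
One more screw then forces some size to 46, so 165 + 1 = 166.

166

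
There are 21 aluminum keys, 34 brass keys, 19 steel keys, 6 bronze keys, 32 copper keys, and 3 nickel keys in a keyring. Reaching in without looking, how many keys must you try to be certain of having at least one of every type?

The hardest type to obtain is nickel: we could draw every other key first — 115 − 3 = 112 keys — without a single nickel one.
The next draw must be nickel, so 112 + 1 = 113.

113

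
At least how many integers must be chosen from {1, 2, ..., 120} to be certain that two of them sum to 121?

Partition {1, …, 120} into 60 pairs: {1,120}, {2,119}, …, {60,61}.
Choosing 60 integers — say the integers 1 through 60 — takes one from each pair and avoids the property.
Choosing 61 forces two into the same pair by pigeonhole, and those sum to 121. So 61.

61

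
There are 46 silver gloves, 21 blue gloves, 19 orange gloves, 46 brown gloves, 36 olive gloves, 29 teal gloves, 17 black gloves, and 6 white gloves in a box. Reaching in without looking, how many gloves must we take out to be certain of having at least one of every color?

215

The hardest color to obtain is white: we could draw every other glove first — 220 − 6 = 214 gloves — without a single white one.
The next draw must be white, so 214 + 1 = 215.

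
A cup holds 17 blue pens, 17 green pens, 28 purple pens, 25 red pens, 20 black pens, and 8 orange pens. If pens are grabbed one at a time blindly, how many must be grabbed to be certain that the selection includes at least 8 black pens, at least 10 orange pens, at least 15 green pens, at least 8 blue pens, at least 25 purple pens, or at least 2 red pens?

62

The worst case stops just short of every target: 7 blue, 14 green, 24 purple, 1 red, 7 black, all 8 orange — 7 + 14 + 24 + 1 + 7 + 8 = 61 pens.
One more pen must push some ink color to its target, so 61 + 1 = 62.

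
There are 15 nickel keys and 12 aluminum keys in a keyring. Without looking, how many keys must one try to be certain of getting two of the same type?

The worst case takes 1 key of each type without reaching 2 of any: 2 × 1 = 2.
The next key must bring some type to 2, so 2 + 1 = 3.

3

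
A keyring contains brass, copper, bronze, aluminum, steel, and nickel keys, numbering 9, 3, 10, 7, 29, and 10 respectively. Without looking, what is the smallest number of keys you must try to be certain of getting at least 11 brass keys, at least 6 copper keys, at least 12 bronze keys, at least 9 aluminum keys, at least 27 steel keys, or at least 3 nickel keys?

The worst case stops just short of every target: all 9 brass, all 3 copper, all 10 bronze, all 7 aluminum, 26 steel, 2 nickel — 9 + 3 + 10 + 7 + 26 + 2 = 57 keys.
One more key must push some type to its target, so 57 + 1 = 58.

58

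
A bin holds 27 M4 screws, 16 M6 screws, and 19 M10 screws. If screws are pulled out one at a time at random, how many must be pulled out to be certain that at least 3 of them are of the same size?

The worst case takes 2 screws of each size without reaching 3 of any: 3 × 2 = 6.
The next screw must bring some size to 3, so 6 + 1 = 7.

7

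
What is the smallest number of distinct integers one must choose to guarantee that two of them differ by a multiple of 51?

52

Two integers differ by a multiple of 51 exactly when they share a remainder mod 51.
There are 51 residue classes mod 51, so 51 integers can all lie in distinct classes.
One more integer must repeat a residue, giving a difference divisible by 51. So n = 51 + 1 = 52.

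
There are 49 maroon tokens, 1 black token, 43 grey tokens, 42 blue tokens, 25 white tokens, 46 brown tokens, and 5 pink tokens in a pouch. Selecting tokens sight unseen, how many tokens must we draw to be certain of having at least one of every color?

The hardest color to obtain is black: we could draw every other token first — 211 − 1 = 210 tokens — without a single black one.
The next draw must be black, so 210 + 1 = 211.

211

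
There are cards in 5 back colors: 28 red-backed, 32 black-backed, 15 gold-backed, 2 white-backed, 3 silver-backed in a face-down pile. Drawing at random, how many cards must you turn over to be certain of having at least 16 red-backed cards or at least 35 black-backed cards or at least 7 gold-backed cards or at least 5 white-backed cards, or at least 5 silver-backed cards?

59

The worst case stops just short of every target: 15 red-backed, all 32 black-backed, 6 gold-backed, all 2 white-backed, all 3 silver-backed — 15 + 32 + 6 + 2 + 3 = 58 cards.
One more card must push some back color to its target, so 58 + 1 = 59.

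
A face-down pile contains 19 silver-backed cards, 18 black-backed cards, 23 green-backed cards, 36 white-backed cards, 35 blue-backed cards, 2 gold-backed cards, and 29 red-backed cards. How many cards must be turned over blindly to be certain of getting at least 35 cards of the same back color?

160

In the worst case we take at most 34 of each back color, but all 19 silver-backed, all 18 black-backed, all 23 green-backed, all 2 gold-backed, and all 29 red-backed (fewer than 34), giving 19 + 18 + 23 + 34 + 34 + 2 + 29 = 159.
One more card then forces some back color to 35, so 159 + 1 = 160.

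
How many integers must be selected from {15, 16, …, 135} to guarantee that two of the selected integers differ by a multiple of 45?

46

Use the pigeonhole principle on residue classes: group the integers by remainder mod 45; there are 45 residue classes, each nonempty in this range.
Choosing one from each class (45 integers) avoids any shared remainder.
One more choice must repeat a class, so two differ by a multiple of 45. Hence 45 + 1 = 46.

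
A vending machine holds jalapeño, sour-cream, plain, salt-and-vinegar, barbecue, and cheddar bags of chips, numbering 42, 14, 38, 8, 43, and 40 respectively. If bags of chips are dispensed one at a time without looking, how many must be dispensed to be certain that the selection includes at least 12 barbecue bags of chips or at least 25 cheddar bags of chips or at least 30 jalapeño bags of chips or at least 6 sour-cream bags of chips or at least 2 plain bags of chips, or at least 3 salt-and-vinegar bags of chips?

The worst case stops just short of every target: 29 jalapeño, 5 sour-cream, 1 plain, 2 salt-and-vinegar, 11 barbecue, 24 cheddar — 29 + 5 + 1 + 2 + 11 + 24 = 72 bags of chips.
One more bag of chips must push some flavor to its target, so 72 + 1 = 73.

73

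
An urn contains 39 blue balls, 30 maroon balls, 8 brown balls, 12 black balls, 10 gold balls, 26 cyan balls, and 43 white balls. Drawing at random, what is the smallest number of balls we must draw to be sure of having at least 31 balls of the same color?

In the worst case we take at most 30 of each color, but all 8 brown, all 12 black, all 10 gold, and all 26 cyan (fewer than 30), giving 30 + 30 + 8 + 12 + 10 + 26 + 30 = 146.
One more ball then forces some color to 31, so 146 + 1 = 147.

147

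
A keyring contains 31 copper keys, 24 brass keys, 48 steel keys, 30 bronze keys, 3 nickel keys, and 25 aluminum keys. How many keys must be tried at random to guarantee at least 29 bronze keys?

To avoid bronze keys as long as possible, exhaust the other 5 types first.
The worst case draws every non-bronze key first: 31 + 24 + 48 + 3 + 25 = 131.
The next 29 draws are then forced to be bronze, giving 131 + 29 = 160.

160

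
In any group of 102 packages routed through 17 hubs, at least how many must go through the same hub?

6

The 102 packages fall into 17 hubs.
If each of the 17 hubs held at most 5, the total would be at most 17 × 5 = 85 < 102, a contradiction.
So at least one holds ⌈102/17⌉ = 6.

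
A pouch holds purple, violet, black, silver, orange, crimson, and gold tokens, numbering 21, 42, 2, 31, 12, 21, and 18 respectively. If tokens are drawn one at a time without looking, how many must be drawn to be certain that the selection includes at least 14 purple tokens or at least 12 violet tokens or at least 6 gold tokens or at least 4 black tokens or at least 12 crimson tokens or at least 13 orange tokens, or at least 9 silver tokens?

The worst case stops just short of every target: 13 purple, 11 violet, all 2 black, 8 silver, 12 orange, 11 crimson, 5 gold — 13 + 11 + 2 + 8 + 12 + 11 + 5 = 62 tokens.
One more token must push some color to its target, so 62 + 1 = 63.

63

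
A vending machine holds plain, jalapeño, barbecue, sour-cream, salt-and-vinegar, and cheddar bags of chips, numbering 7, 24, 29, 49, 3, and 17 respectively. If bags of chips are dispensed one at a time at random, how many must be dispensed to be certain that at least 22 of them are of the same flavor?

91

In the worst case we take at most 21 of each flavor, but all 7 plain, all 3 salt-and-vinegar, and all 17 cheddar (fewer than 21), giving 7 + 21 + 21 + 21 + 3 + 17 = 90.
One more bag of chips then forces some flavor to 22, so 90 + 1 = 91.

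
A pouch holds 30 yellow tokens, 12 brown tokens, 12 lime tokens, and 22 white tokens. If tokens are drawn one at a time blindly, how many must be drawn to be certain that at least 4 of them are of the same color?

13

The worst case takes 3 tokens of each color without reaching 4 of any: 4 × 3 = 12.
The next token must bring some color to 4, so 12 + 1 = 13.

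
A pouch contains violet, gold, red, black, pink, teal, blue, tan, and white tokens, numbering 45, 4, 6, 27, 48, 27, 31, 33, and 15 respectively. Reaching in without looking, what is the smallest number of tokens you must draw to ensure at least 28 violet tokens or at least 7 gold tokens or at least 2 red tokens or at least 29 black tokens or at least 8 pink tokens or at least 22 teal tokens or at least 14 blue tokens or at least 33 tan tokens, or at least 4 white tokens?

136

The worst case stops just short of every target: 27 violet, all 4 gold, 1 red, all 27 black, 7 pink, 21 teal, 13 blue, 32 tan, 3 white — 27 + 4 + 1 + 27 + 7 + 21 + 13 + 32 + 3 = 135 tokens.
One more token must push some color to its target, so 135 + 1 = 136.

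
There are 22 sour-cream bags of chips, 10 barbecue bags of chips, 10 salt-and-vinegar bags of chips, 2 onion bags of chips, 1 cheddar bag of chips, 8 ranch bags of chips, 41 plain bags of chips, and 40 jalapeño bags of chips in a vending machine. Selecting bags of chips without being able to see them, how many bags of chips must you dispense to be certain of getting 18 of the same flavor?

83

In the worst case we take at most 17 of each flavor, but all 10 barbecue, all 10 salt-and-vinegar, all 2 onion, all 1 cheddar, and all 8 ranch (fewer than 17), giving 17 + 10 + 10 + 2 + 1 + 8 + 17 + 17 = 82.
One more bag of chips then forces some flavor to 18, so 82 + 1 = 83.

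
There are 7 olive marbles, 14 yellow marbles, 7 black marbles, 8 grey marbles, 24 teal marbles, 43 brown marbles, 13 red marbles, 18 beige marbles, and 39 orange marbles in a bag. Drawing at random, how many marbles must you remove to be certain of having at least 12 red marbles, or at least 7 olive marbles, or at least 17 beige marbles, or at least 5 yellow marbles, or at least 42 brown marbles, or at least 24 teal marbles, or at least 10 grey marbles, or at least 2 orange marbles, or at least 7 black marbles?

117

The worst case stops just short of every target: 6 olive, 4 yellow, 6 black, all 8 grey, 23 teal, 41 brown, 11 red, 16 beige, 1 orange — 6 + 4 + 6 + 8 + 23 + 41 + 11 + 16 + 1 = 116 marbles.
One more marble must push some color to its target, so 116 + 1 = 117.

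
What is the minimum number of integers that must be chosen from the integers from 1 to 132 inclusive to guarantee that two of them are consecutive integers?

67

Partition {1, …, 132} into 66 pairs: {1,2}, {3,4}, …, {131,132}.
Choosing 66 integers — say the 66 even numbers 2, 4, …, 132 — takes one from each pair and avoids the property.
Choosing 67 forces two into the same pair by pigeonhole, and those are consecutive. So 67.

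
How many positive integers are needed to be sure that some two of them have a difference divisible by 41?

42

Use the pigeonhole principle on residue classes: two integers differ by a multiple of 41 exactly when they share a remainder mod 41.
There are 41 residue classes mod 41, so 41 integers can all lie in distinct classes.
One more integer must repeat a residue, giving a difference divisible by 41. So n = 41 + 1 = 42.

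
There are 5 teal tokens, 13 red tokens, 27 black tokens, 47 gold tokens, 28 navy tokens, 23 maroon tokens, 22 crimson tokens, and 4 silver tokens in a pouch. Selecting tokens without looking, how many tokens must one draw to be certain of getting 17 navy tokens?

To avoid navy tokens as long as possible, exhaust the other 7 colors first.
The worst case draws every non-navy token first: 5 + 13 + 27 + 47 + 23 + 22 + 4 = 141.
The next 17 draws are then forced to be navy, giving 141 + 17 = 158.

158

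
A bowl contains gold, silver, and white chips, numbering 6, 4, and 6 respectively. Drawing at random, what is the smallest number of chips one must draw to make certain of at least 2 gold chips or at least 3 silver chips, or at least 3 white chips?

6

Each of the 3 colors has its own threshold; avoid all of them simultaneously.
The worst case stops just short of every target: 1 gold, 2 silver, 2 white — 1 + 2 + 2 = 5 chips.
One more chip must push some color to its target, so 5 + 1 = 6.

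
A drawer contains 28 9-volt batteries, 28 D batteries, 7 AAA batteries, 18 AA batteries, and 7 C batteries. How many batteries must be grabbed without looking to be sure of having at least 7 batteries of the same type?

31

The worst case takes 6 batteries of each type without reaching 7 of any: 5 × 6 = 30.
The next battery must bring some type to 7, so 30 + 1 = 31.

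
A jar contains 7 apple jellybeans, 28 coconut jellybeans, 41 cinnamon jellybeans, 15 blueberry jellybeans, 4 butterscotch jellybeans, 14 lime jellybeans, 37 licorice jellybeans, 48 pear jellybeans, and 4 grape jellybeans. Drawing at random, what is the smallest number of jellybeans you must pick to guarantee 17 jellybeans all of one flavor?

In the worst case we take at most 16 of each flavor, but all 7 apple, all 15 blueberry, all 4 butterscotch, all 14 lime, and all 4 grape (fewer than 16), giving 7 + 16 + 16 + 15 + 4 + 14 + 16 + 16 + 4 = 108.
One more jellybean then forces some flavor to 17, so 108 + 1 = 109.

109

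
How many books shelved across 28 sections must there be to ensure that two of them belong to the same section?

29

There are 28 sections acting as pigeonholes.
With 28 books we could place one in each, avoiding any repeat.
One more forces some class to hold 2, so 28 + 1 = 29.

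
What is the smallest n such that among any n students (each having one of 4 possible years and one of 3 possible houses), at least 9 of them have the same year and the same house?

97

There are 4 × 3 = 12 (year, house) combinations acting as pigeonholes.
With 12 × 8 = 96 students we could place exactly 8 in each, with no (year, house) pair reaching 9.
One more forces some (year, house) pair to hold 9, so 96 + 1 = 97.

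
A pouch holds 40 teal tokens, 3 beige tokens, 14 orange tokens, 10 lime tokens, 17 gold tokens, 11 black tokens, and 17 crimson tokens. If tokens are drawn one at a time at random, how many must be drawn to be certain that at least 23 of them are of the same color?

In the worst case we take at most 22 of each color, but all 3 beige, all 14 orange, all 10 lime, all 17 gold, all 11 black, and all 17 crimson (fewer than 22), giving 22 + 3 + 14 + 10 + 17 + 11 + 17 = 94.
One more token then forces some color to 23, so 94 + 1 = 95.

95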